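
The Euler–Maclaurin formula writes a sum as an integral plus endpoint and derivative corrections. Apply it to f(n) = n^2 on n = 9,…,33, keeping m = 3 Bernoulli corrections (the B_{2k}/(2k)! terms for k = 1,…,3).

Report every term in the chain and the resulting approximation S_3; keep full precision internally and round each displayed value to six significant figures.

Integral: ∫_9^33 x^2 dx = 11736.0.
½[f(9) + f(33)] = ½[81.0000 + 1089.00] = 585.000.
So far: 12321.0.
Order-1 term: 1/12 · (66.0000 − 18.0000) = 4.00000.
Running total after k=1: 12325.0.
Order-2 term: −1/720 · (0.00000 − 0.00000) = 0.00000.
Running total after k=2: 12325.0.
Order-3 term: 1/30240 · (0.00000 − 0.00000) = 0.00000.

S_3 ≈ 12325.0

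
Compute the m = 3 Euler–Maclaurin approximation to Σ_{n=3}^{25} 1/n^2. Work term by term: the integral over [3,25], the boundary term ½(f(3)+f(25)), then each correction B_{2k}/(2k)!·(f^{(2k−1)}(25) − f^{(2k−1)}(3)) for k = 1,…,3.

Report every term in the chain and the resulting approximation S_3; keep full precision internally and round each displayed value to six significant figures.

Integral: ∫_3^25 1/x^2 dx = 0.293333.
Boundary: ½(f(3) + f(25)) = ½(0.111111 + 0.00160000) = 0.0563556.
Running total after boundary: 0.349689.
k=1: B_{2}/(2)! × [f^{(1)}(25) − f^{(1)}(3)] = 1/12 × (-0.000128000 − (-0.0740741)) = 0.00616217.
Running total after k=1: 0.355851.
k=2: B_{4}/(4)! × [f^{(3)}(25) − f^{(3)}(3)] = −1/720 × (-2.45760e-06 − (-0.0987654)) = -0.000137171.
Running total after k=2: 0.355714.
k=3: B_{6}/(6)! × [f^{(5)}(25) − f^{(5)}(3)] = 1/30240 × (-1.17965e-07 − (-0.329218)) = 1.08868e-05.

S_3 ≈ 0.355725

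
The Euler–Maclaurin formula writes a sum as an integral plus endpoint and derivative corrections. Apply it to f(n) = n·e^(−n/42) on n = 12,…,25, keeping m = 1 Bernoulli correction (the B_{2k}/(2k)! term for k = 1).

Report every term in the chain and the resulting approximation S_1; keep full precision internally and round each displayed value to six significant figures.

S_1 ≈ 163.999

Integral: ∫_12^25 x·e^(−x/42) dx = 152.623.
Endpoint term: (f(12) + f(25))/2 = (9.01773 + 13.7858)/2 = 11.4018.
Integral + boundary = 164.025.
Order-1 term: 1/12 · (0.223198 − 0.536769) = -0.0261309.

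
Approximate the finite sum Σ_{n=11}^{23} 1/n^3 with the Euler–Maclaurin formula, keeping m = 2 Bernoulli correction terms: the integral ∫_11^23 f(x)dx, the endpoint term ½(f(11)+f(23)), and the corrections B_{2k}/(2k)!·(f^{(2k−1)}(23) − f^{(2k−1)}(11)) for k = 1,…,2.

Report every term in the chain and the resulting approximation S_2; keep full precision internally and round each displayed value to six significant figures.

S_2 ≈ 0.00361994

∫_11^23 1/x^3 dx evaluates to 0.00318705.
Boundary: ½(f(11) + f(23)) = ½(0.000751315 + 8.21895e-05) = 0.000416752.
Integral + boundary = 0.00360380.
k=1: B_{2}/(2)! × [f^{(1)}(23) − f^{(1)}(11)] = 1/12 × (-1.07204e-05 − (-0.000204904)) = 1.61820e-05.
After k=1: 0.00361999.
k=2: B_{4}/(4)! × [f^{(3)}(23) − f^{(3)}(11)] = −1/720 × (-4.05307e-07 − (-3.38684e-05)) = -4.64766e-08.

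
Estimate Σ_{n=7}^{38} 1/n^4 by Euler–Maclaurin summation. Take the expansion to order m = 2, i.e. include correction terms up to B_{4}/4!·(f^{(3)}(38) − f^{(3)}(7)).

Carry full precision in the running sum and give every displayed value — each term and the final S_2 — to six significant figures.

S_2 ≈ 0.00119386

The integral term ∫_7^38 1/x^4 dx = 0.000965743.
Boundary: ½(f(7) + f(38)) = ½(0.000416493 + 4.79585e-07) = 0.000208486.
Integral + boundary = 0.00117423.
Correction k=1: B_{2}/2! · (f^{(1)}(38) − f^{(1)}(7)) = 1/12 · (-5.04826e-08 − (-0.000237996)) = 1.98288e-05.
After k=1: 0.00119406.
Correction k=2: B_{4}/4! · (f^{(3)}(38) − f^{(3)}(7)) = −1/720 · (-1.04881e-09 − (-0.000145712)) = -2.02376e-07.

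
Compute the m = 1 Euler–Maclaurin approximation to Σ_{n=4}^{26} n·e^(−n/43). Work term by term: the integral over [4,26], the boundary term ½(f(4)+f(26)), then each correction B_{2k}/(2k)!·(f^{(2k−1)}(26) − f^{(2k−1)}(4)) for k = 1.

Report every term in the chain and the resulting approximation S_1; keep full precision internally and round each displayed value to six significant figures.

∫_4^26 x·e^(−x/43) dx evaluates to 220.711.
½[f(4) + f(26)] = ½[3.64469 + 14.2029] = 8.92379.
So far: 229.635.
k=1: B_{2}/(2)! × [f^{(1)}(26) − f^{(1)}(4)] = 1/12 × (0.215965 − 0.826412) = -0.0508706.

S_1 ≈ 229.584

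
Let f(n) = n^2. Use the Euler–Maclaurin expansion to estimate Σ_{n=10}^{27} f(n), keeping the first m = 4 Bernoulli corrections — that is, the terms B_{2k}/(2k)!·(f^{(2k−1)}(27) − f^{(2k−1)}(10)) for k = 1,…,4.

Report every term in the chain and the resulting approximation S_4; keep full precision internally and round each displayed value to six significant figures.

The integral term ∫_10^27 x^2 dx = 6227.67.
½[f(10) + f(27)] = ½[100.000 + 729.000] = 414.500.
So far: 6642.17.
Correction k=1: B_{2}/2! · (f^{(1)}(27) − f^{(1)}(10)) = 1/12 · (54.0000 − 20.0000) = 2.83333.
After k=1: 6645.00.
Correction k=2: B_{4}/4! · (f^{(3)}(27) − f^{(3)}(10)) = −1/720 · (0.00000 − 0.00000) = 0.00000.
After k=2: 6645.00.
Correction k=3: B_{6}/6! · (f^{(5)}(27) − f^{(5)}(10)) = 1/30240 · (0.00000 − 0.00000) = 0.00000.
After k=3: 6645.00.
Correction k=4: B_{8}/8! · (f^{(7)}(27) − f^{(7)}(10)) = −1/1209600 · (0.00000 − 0.00000) = 0.00000.

S_4 ≈ 6645.00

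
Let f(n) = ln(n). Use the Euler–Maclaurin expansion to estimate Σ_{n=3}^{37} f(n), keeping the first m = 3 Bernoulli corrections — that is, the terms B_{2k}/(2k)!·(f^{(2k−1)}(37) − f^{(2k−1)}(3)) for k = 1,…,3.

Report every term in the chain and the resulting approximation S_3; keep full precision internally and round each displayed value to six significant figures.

S_3 ≈ 98.6375

Integral: ∫_3^37 ln(x) dx = 96.3081.
Endpoint term: (f(3) + f(37))/2 = (1.09861 + 3.61092)/2 = 2.35477.
Integral + boundary = 98.6629.
Correction k=1: B_{2}/2! · (f^{(1)}(37) − f^{(1)}(3)) = 1/12 · (0.0270270 − 0.333333) = -0.0255255.
Running total after k=1: 98.6374.
Correction k=2: B_{4}/4! · (f^{(3)}(37) − f^{(3)}(3)) = −1/720 · (3.94843e-05 − 0.0740741) = 0.000102826.
Running total after k=2: 98.6375.
Correction k=3: B_{6}/6! · (f^{(5)}(37) − f^{(5)}(3)) = 1/30240 · (3.46101e-07 − 0.0987654) = -3.26604e-06.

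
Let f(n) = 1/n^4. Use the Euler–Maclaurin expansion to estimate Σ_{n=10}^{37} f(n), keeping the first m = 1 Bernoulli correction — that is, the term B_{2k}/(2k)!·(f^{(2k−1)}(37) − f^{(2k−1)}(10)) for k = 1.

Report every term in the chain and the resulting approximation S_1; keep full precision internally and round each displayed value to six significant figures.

∫_10^37 1/x^4 dx evaluates to 0.000326753.
Endpoint term: (f(10) + f(37))/2 = (0.000100000 + 5.33572e-07)/2 = 5.02668e-05.
Integral + boundary = 0.000377019.
k=1: B_{2}/(2)! × [f^{(1)}(37) − f^{(1)}(10)] = 1/12 × (-5.76835e-08 − (-4.00000e-05)) = 3.32853e-06.

S_1 ≈ 0.000380348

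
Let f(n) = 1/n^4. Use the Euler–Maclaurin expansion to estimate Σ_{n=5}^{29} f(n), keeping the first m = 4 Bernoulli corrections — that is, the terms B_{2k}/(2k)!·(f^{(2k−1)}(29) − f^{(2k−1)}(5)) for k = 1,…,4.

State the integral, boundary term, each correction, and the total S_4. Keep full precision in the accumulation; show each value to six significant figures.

S_4 ≈ 0.00355833

∫_5^29 1/x^4 dx evaluates to 0.00265300.
½[f(5) + f(29)] = ½[0.00160000 + 1.41387e-06] = 0.000800707.
Running total after boundary: 0.00345371.
Correction k=1: B_{2}/2! · (f^{(1)}(29) − f^{(1)}(5)) = 1/12 · (-1.95016e-07 − (-0.00128000)) = 0.000106650.
Partial sum through k=1: 0.00356036.
Correction k=2: B_{4}/4! · (f^{(3)}(29) − f^{(3)}(5)) = −1/720 · (-6.95657e-09 − (-0.00153600)) = -2.13332e-06.
Partial sum through k=2: 0.00355822.
Correction k=3: B_{6}/6! · (f^{(5)}(29) − f^{(5)}(5)) = 1/30240 · (-4.63220e-10 − (-0.00344064)) = 1.13778e-07.
Partial sum through k=3: 0.00355834.
Correction k=4: B_{8}/8! · (f^{(7)}(29) − f^{(7)}(5)) = −1/1209600 · (-4.95717e-11 − (-0.0123863)) = -1.02400e-08.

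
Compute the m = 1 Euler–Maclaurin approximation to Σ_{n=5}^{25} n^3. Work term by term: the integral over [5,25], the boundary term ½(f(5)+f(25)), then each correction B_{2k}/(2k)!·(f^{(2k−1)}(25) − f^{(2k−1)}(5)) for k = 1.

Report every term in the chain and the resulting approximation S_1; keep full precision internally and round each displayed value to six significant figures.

S_1 ≈ 105525

The integral term ∫_5^25 x^3 dx = 97500.0.
Boundary: ½(f(5) + f(25)) = ½(125.000 + 15625.0) = 7875.00.
So far: 105375.
Order-1 term: 1/12 · (1875.00 − 75.0000) = 150.000.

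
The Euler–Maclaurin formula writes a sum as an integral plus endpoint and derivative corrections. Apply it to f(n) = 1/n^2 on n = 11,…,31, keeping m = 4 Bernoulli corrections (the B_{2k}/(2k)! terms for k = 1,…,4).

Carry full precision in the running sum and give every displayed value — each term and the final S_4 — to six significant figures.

The integral term ∫_11^31 1/x^2 dx = 0.0586510.
½[f(11) + f(31)] = ½[0.00826446 + 0.00104058] = 0.00465252.
Integral + boundary = 0.0633035.
Correction k=1: B_{2}/2! · (f^{(1)}(31) − f^{(1)}(11)) = 1/12 · (-6.71344e-05 − (-0.00150263)) = 0.000119625.
Running total after k=1: 0.0634232.
Correction k=2: B_{4}/4! · (f^{(3)}(31) − f^{(3)}(11)) = −1/720 · (-8.38306e-07 − (-0.000149021)) = -2.05809e-07.
Running total after k=2: 0.0634230.
Correction k=3: B_{6}/6! · (f^{(5)}(31) − f^{(5)}(11)) = 1/30240 · (-2.61698e-08 − (-3.69474e-05)) = 1.22094e-09.
Running total after k=3: 0.0634230.
Correction k=4: B_{8}/8! · (f^{(7)}(31) − f^{(7)}(11)) = −1/1209600 · (-1.52498e-09 − (-1.70996e-05)) = -1.41353e-11.

S_4 ≈ 0.0634230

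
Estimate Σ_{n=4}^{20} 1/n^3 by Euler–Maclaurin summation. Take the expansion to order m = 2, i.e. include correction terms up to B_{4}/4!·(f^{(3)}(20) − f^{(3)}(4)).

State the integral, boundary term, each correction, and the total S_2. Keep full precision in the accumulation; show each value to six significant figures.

∫_4^20 1/x^3 dx evaluates to 0.0300000.
½[f(4) + f(20)] = ½[0.0156250 + 0.000125000] = 0.00787500.
Integral + boundary = 0.0378750.
k=1: B_{2}/(2)! × [f^{(1)}(20) − f^{(1)}(4)] = 1/12 × (-1.87500e-05 − (-0.0117188)) = 0.000975000.
Running total after k=1: 0.0388500.
k=2: B_{4}/(4)! × [f^{(3)}(20) − f^{(3)}(4)] = −1/720 × (-9.37500e-07 − (-0.0146484)) = -2.03437e-05.

S_2 ≈ 0.0388297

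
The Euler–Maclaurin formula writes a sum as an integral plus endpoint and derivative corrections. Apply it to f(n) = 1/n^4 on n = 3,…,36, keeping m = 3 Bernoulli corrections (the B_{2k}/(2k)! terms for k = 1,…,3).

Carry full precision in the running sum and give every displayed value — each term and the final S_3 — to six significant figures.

Integral: ∫_3^36 1/x^4 dx = 0.0123385.
½[f(3) + f(36)] = ½[0.0123457 + 5.95374e-07] = 0.00617314.
Running total after boundary: 0.0185117.
Correction k=1: B_{2}/2! · (f^{(1)}(36) − f^{(1)}(3)) = 1/12 · (-6.61527e-08 − (-0.0164609)) = 0.00137174.
Running total after k=1: 0.0198834.
Correction k=2: B_{4}/4! · (f^{(3)}(36) − f^{(3)}(3)) = −1/720 · (-1.53131e-09 − (-0.0548697)) = -7.62079e-05.
Running total after k=2: 0.0198072.
Correction k=3: B_{6}/6! · (f^{(5)}(36) − f^{(5)}(3)) = 1/30240 · (-6.61678e-11 − (-0.341411)) = 1.12901e-05.

S_3 ≈ 0.0198185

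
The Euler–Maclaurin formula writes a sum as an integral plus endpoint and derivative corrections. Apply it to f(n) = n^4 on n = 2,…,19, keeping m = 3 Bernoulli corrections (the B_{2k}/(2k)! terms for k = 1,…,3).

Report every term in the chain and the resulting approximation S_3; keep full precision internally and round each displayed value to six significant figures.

∫_2^19 x^4 dx evaluates to 495213.
½[f(2) + f(19)] = ½[16.0000 + 130321] = 65168.5.
Running total after boundary: 560382.
k=1: B_{2}/(2)! × [f^{(1)}(19) − f^{(1)}(2)] = 1/12 × (27436.0 − 32.0000) = 2283.67.
After k=1: 562666.
k=2: B_{4}/(4)! × [f^{(3)}(19) − f^{(3)}(2)] = −1/720 × (456.000 − 48.0000) = -0.566667.
After k=2: 562665.
k=3: B_{6}/(6)! × [f^{(5)}(19) − f^{(5)}(2)] = 1/30240 × (0.00000 − 0.00000) = 0.00000.

S_3 ≈ 562665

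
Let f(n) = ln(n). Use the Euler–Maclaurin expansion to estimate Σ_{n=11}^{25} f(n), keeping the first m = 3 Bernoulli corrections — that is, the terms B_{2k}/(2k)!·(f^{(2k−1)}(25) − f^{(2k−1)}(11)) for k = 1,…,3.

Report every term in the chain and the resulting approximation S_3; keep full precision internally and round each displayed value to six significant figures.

S_3 ≈ 42.8992

The integral term ∫_11^25 ln(x) dx = 40.0950.
½[f(11) + f(25)] = ½[2.39790 + 3.21888] = 2.80839.
Integral + boundary = 42.9034.
Correction k=1: B_{2}/2! · (f^{(1)}(25) − f^{(1)}(11)) = 1/12 · (0.0400000 − 0.0909091) = -0.00424242.
After k=1: 42.8992.
Correction k=2: B_{4}/4! · (f^{(3)}(25) − f^{(3)}(11)) = −1/720 · (0.000128000 − 0.00150263) = 1.90921e-06.
After k=2: 42.8992.
Correction k=3: B_{6}/6! · (f^{(5)}(25) − f^{(5)}(11)) = 1/30240 · (2.45760e-06 − 0.000149021) = -4.84668e-09.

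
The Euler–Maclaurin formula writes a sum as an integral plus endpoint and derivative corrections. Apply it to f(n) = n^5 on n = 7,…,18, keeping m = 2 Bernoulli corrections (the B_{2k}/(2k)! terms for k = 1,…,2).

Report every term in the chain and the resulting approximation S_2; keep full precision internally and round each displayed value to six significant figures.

S_2 ≈ 6.64500e+06

The integral term ∫_7^18 x^5 dx = 5.64910e+06.
½[f(7) + f(18)] = ½[16807.0 + 1.88957e+06] = 953188.
Integral + boundary = 6.60228e+06.
Order-1 term: 1/12 · (524880 − 12005.0) = 42739.6.
After k=1: 6.64502e+06.
Order-2 term: −1/720 · (19440.0 − 2940.00) = -22.9167.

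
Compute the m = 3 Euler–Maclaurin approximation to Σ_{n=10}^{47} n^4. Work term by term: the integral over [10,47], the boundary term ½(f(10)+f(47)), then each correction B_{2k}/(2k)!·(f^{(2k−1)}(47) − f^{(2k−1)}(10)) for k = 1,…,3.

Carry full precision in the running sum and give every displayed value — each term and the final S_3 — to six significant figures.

S_3 ≈ 4.83281e+07

∫_10^47 x^4 dx evaluates to 4.58490e+07.
½[f(10) + f(47)] = ½[10000.0 + 4.87968e+06] = 2.44484e+06.
Integral + boundary = 4.82938e+07.
Order-1 term: 1/12 · (415292 − 4000.00) = 34274.3.
After k=1: 4.83281e+07.
Order-2 term: −1/720 · (1128.00 − 240.000) = -1.23333.
After k=2: 4.83281e+07.
Order-3 term: 1/30240 · (0.00000 − 0.00000) = 0.00000.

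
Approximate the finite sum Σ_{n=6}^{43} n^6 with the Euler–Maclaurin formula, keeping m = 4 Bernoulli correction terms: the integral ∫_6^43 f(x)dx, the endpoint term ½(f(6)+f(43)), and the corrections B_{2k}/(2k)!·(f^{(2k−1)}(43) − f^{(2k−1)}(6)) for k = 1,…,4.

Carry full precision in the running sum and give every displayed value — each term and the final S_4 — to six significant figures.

S_4 ≈ 4.20654e+10

Integral: ∫_6^43 x^6 dx = 3.88312e+10.
Boundary: ½(f(6) + f(43)) = ½(46656.0 + 6.32136e+09) = 3.16070e+09.
Integral + boundary = 4.19919e+10.
Order-1 term: 1/12 · (8.82051e+08 − 46656.0) = 7.35003e+07.
After k=1: 4.20654e+10.
Order-2 term: −1/720 · (9.54084e+06 − 25920.0) = -13215.2.
After k=2: 4.20654e+10.
Order-3 term: 1/30240 · (30960.0 − 4320.00) = 0.880952.
After k=3: 4.20654e+10.
Order-4 term: −1/1209600 · (0.00000 − 0.00000) = 0.00000.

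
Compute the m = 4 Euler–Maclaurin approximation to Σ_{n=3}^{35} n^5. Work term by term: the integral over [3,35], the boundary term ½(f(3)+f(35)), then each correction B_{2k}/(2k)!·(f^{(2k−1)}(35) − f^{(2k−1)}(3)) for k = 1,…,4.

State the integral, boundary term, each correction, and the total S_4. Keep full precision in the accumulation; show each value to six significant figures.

∫_3^35 x^5 dx evaluates to 3.06377e+08.
Endpoint term: (f(3) + f(35))/2 = (243.000 + 5.25219e+07)/2 = 2.62611e+07.
Running total after boundary: 3.32639e+08.
k=1: B_{2}/(2)! × [f^{(1)}(35) − f^{(1)}(3)] = 1/12 × (7.50312e+06 − 405.000) = 625227.
Partial sum through k=1: 3.33264e+08.
k=2: B_{4}/(4)! × [f^{(3)}(35) − f^{(3)}(3)] = −1/720 × (73500.0 − 540.000) = -101.333.
Partial sum through k=2: 3.33264e+08.
k=3: B_{6}/(6)! × [f^{(5)}(35) − f^{(5)}(3)] = 1/30240 × (120.000 − 120.000) = 0.00000.
Partial sum through k=3: 3.33264e+08.
k=4: B_{8}/(8)! × [f^{(7)}(35) − f^{(7)}(3)] = −1/1209600 × (0.00000 − 0.00000) = 0.00000.

S_4 ≈ 3.33264e+08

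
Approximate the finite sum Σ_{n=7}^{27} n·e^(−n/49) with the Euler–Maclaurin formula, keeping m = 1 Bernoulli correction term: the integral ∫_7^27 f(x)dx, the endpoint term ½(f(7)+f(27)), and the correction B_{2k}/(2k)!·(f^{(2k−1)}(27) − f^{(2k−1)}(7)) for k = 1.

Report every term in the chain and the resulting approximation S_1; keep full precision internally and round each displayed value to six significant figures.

S_1 ≈ 243.118

∫_7^27 x·e^(−x/49) dx evaluates to 232.343.
½[f(7) + f(27)] = ½[6.06815 + 15.5618] = 10.8150.
Running total after boundary: 243.158.
k=1: B_{2}/(2)! × [f^{(1)}(27) − f^{(1)}(7)] = 1/12 × (0.258774 − 0.743038) = -0.0403553.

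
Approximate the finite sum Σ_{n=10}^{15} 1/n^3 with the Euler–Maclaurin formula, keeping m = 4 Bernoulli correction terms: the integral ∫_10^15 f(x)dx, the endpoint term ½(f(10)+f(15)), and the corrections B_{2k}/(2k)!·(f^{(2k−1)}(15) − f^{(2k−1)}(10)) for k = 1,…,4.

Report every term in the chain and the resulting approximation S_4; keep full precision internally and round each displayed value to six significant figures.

The integral term ∫_10^15 1/x^3 dx = 0.00277778.
½[f(10) + f(15)] = ½[0.00100000 + 0.000296296] = 0.000648148.
So far: 0.00342593.
Order-1 term: 1/12 · (-5.92593e-05 − (-0.000300000)) = 2.00617e-05.
Running total after k=1: 0.00344599.
Order-2 term: −1/720 · (-5.26749e-06 − (-6.00000e-05)) = -7.60174e-08.
Running total after k=2: 0.00344591.
Order-3 term: 1/30240 · (-9.83265e-07 − (-2.52000e-05)) = 8.00818e-10.
Running total after k=3: 0.00344591.
Order-4 term: −1/1209600 · (-3.14645e-07 − (-1.81440e-05)) = -1.47399e-11.

S_4 ≈ 0.00344591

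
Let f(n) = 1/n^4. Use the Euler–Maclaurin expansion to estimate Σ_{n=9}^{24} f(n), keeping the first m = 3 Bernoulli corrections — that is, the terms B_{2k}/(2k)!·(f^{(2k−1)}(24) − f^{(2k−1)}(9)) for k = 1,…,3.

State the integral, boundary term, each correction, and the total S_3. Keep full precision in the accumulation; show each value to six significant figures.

S_3 ≈ 0.000516419

∫_9^24 1/x^4 dx evaluates to 0.000433135.
Boundary: ½(f(9) + f(24)) = ½(0.000152416 + 3.01408e-06) = 7.77149e-05.
Integral + boundary = 0.000510850.
Order-1 term: 1/12 · (-5.02347e-07 − (-6.77404e-05)) = 5.60317e-06.
After k=1: 0.000516453.
Order-2 term: −1/720 · (-2.61639e-08 − (-2.50890e-05)) = -3.48095e-08.
After k=2: 0.000516418.
Order-3 term: 1/30240 · (-2.54371e-09 − (-1.73455e-05)) = 5.73510e-10.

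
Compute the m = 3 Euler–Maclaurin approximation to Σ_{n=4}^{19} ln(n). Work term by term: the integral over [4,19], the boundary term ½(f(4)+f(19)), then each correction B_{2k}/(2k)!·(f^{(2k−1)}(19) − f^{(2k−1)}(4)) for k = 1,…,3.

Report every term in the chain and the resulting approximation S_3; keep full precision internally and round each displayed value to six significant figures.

S_3 ≈ 37.5481

The integral term ∫_4^19 ln(x) dx = 35.3992.
Endpoint term: (f(4) + f(19))/2 = (1.38629 + 2.94444)/2 = 2.16537.
Running total after boundary: 37.5645.
k=1: B_{2}/(2)! × [f^{(1)}(19) − f^{(1)}(4)] = 1/12 × (0.0526316 − 0.250000) = -0.0164474.
Running total after k=1: 37.5481.
k=2: B_{4}/(4)! × [f^{(3)}(19) − f^{(3)}(4)] = −1/720 × (0.000291588 − 0.0312500) = 4.29978e-05.
Running total after k=2: 37.5481.
k=3: B_{6}/(6)! × [f^{(5)}(19) − f^{(5)}(4)] = 1/30240 × (9.69267e-06 − 0.0234375) = -7.74729e-07.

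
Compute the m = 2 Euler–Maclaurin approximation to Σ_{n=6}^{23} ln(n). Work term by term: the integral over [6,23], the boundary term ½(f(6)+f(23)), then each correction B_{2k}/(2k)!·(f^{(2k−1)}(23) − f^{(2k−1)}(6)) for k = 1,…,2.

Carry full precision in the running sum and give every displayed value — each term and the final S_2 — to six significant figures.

S_2 ≈ 46.8192

∫_6^23 ln(x) dx evaluates to 44.3658.
Boundary: ½(f(6) + f(23)) = ½(1.79176 + 3.13549) = 2.46363.
Integral + boundary = 46.8294.
Order-1 term: 1/12 · (0.0434783 − 0.166667) = -0.0102657.
Partial sum through k=1: 46.8192.
Order-2 term: −1/720 · (0.000164379 − 0.00925926) = 1.26318e-05.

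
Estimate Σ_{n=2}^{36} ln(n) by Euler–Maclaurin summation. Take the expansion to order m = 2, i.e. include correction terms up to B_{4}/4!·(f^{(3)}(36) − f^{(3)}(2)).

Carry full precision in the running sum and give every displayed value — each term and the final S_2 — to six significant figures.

S_2 ≈ 95.7197

Integral: ∫_2^36 ln(x) dx = 93.6204.
Boundary: ½(f(2) + f(36)) = ½(0.693147 + 3.58352) = 2.13833.
So far: 95.7587.
Order-1 term: 1/12 · (0.0277778 − 0.500000) = -0.0393519.
After k=1: 95.7194.
Order-2 term: −1/720 · (4.28669e-05 − 0.250000) = 0.000347163.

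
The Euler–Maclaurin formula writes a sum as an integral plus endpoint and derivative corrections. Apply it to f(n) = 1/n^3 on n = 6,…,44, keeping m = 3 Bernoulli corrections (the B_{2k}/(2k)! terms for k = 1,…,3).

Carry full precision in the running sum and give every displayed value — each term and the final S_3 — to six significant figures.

S_3 ≈ 0.0161424

The integral term ∫_6^44 1/x^3 dx = 0.0136306.
Boundary: ½(f(6) + f(44)) = ½(0.00462963 + 1.17393e-05) = 0.00232068.
Running total after boundary: 0.0159513.
Order-1 term: 1/12 · (-8.00406e-07 − (-0.00231481)) = 0.000192835.
Running total after k=1: 0.0161441.
Order-2 term: −1/720 · (-8.26866e-09 − (-0.00128601)) = -1.78611e-06.
Running total after k=2: 0.0161424.
Order-3 term: 1/30240 · (-1.79382e-10 − (-0.00150034)) = 4.96145e-08.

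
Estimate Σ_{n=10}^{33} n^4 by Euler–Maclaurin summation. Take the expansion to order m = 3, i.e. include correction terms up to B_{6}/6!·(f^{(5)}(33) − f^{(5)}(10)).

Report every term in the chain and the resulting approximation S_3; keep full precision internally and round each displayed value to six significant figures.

S_3 ≈ 8.41668e+06

Integral: ∫_10^33 x^4 dx = 7.80708e+06.
½[f(10) + f(33)] = ½[10000.0 + 1.18592e+06] = 597960.
Running total after boundary: 8.40504e+06.
Order-1 term: 1/12 · (143748 − 4000.00) = 11645.7.
After k=1: 8.41668e+06.
Order-2 term: −1/720 · (792.000 − 240.000) = -0.766667.
After k=2: 8.41668e+06.
Order-3 term: 1/30240 · (0.00000 − 0.00000) = 0.00000.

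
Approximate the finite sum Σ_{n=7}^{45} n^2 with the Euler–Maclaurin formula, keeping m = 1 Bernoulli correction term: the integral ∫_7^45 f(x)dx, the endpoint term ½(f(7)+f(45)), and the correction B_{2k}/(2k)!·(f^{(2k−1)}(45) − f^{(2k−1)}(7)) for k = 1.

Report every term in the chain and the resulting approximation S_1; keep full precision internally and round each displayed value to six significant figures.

S_1 ≈ 31304.0

∫_7^45 x^2 dx evaluates to 30260.7.
Boundary: ½(f(7) + f(45)) = ½(49.0000 + 2025.00) = 1037.00.
Running total after boundary: 31297.7.
k=1: B_{2}/(2)! × [f^{(1)}(45) − f^{(1)}(7)] = 1/12 × (90.0000 − 14.0000) = 6.33333.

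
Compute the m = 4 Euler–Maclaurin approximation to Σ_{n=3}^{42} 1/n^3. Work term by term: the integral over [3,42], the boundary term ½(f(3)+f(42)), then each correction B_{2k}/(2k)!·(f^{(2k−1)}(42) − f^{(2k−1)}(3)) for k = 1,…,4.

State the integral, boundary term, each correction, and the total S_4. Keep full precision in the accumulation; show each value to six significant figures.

S_4 ≈ 0.0767796

Integral: ∫_3^42 1/x^3 dx = 0.0552721.
½[f(3) + f(42)] = ½[0.0370370 + 1.34975e-05] = 0.0185253.
Integral + boundary = 0.0737974.
k=1: B_{2}/(2)! × [f^{(1)}(42) − f^{(1)}(3)] = 1/12 × (-9.64104e-07 − (-0.0370370)) = 0.00308634.
Partial sum through k=1: 0.0768837.
k=2: B_{4}/(4)! × [f^{(3)}(42) − f^{(3)}(3)] = −1/720 × (-1.09309e-08 − (-0.0823045)) = -0.000114312.
Partial sum through k=2: 0.0767694.
k=3: B_{6}/(6)! × [f^{(5)}(42) − f^{(5)}(3)] = 1/30240 × (-2.60259e-10 − (-0.384088)) = 1.27013e-05.
Partial sum through k=3: 0.0767821.
k=4: B_{8}/(8)! × [f^{(7)}(42) − f^{(7)}(3)] = −1/1209600 × (-1.06228e-11 − (-3.07270)) = -2.54026e-06.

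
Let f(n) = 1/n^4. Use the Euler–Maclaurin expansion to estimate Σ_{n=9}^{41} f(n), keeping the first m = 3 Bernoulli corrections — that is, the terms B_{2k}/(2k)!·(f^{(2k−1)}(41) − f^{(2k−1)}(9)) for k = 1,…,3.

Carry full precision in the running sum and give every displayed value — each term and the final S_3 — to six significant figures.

S_3 ≈ 0.000534404

Integral: ∫_9^41 1/x^4 dx = 0.000452411.
½[f(9) + f(41)] = ½[0.000152416 + 3.53887e-07] = 7.63848e-05.
So far: 0.000528796.
k=1: B_{2}/(2)! × [f^{(1)}(41) − f^{(1)}(9)] = 1/12 × (-3.45256e-08 − (-6.77404e-05)) = 5.64215e-06.
Running total after k=1: 0.000534438.
k=2: B_{4}/(4)! × [f^{(3)}(41) − f^{(3)}(9)] = −1/720 × (-6.16161e-10 − (-2.50890e-05)) = -3.48450e-08.
Running total after k=2: 0.000534403.
k=3: B_{6}/(6)! × [f^{(5)}(41) − f^{(5)}(9)] = 1/30240 × (-2.05265e-11 − (-1.73455e-05)) = 5.73594e-10.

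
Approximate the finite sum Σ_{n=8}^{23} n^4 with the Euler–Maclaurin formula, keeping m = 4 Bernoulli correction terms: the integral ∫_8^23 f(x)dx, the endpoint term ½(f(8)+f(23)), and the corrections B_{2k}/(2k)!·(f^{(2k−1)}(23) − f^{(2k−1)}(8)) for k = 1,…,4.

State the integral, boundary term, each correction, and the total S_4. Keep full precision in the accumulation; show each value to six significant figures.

S_4 ≈ 1.42657e+06

Integral: ∫_8^23 x^4 dx = 1.28072e+06.
½[f(8) + f(23)] = ½[4096.00 + 279841] = 141968.
Running total after boundary: 1.42268e+06.
Correction k=1: B_{2}/2! · (f^{(1)}(23) − f^{(1)}(8)) = 1/12 · (48668.0 − 2048.00) = 3885.00.
After k=1: 1.42657e+06.
Correction k=2: B_{4}/4! · (f^{(3)}(23) − f^{(3)}(8)) = −1/720 · (552.000 − 192.000) = -0.500000.
After k=2: 1.42657e+06.
Correction k=3: B_{6}/6! · (f^{(5)}(23) − f^{(5)}(8)) = 1/30240 · (0.00000 − 0.00000) = 0.00000.
After k=3: 1.42657e+06.
Correction k=4: B_{8}/8! · (f^{(7)}(23) − f^{(7)}(8)) = −1/1209600 · (0.00000 − 0.00000) = 0.00000.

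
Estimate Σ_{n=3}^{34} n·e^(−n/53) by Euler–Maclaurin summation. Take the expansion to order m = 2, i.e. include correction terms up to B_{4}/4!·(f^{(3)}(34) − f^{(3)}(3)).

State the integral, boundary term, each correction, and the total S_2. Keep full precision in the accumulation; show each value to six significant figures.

S_2 ≈ 387.297

Integral: ∫_3^34 x·e^(−x/53) dx = 376.988.
Boundary: ½(f(3) + f(34)) = ½(2.83491 + 17.9009) = 10.3679.
Integral + boundary = 387.356.
Correction k=1: B_{2}/2! · (f^{(1)}(34) − f^{(1)}(3)) = 1/12 · (0.188744 − 0.891480) = -0.0585613.
After k=1: 387.297.
Correction k=2: B_{4}/4! · (f^{(3)}(34) − f^{(3)}(3)) = −1/720 · (0.000442057 − 0.000990180) = 7.61282e-07.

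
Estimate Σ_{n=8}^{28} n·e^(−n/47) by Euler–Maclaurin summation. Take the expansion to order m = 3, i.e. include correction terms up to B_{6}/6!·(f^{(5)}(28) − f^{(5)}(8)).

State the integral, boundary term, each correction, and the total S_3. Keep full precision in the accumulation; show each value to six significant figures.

∫_8^28 x·e^(−x/47) dx evaluates to 237.599.
½[f(8) + f(28)] = ½[6.74788 + 15.4323] = 11.0901.
So far: 248.689.
k=1: B_{2}/(2)! × [f^{(1)}(28) − f^{(1)}(8)] = 1/12 × (0.222806 − 0.699913) = -0.0397589.
After k=1: 248.649.
k=2: B_{4}/(4)! × [f^{(3)}(28) − f^{(3)}(8)] = −1/720 × (0.000599869 − 0.00108053) = 6.67581e-07.
After k=2: 248.649.
k=3: B_{6}/(6)! × [f^{(5)}(28) − f^{(5)}(8)] = 1/30240 × (4.97453e-07 − 8.34861e-07) = -1.11577e-11.

S_3 ≈ 248.649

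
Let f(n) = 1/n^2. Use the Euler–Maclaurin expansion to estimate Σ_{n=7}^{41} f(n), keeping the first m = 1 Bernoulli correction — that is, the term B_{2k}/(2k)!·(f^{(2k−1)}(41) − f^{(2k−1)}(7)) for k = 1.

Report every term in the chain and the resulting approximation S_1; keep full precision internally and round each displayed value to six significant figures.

S_1 ≈ 0.129452

The integral term ∫_7^41 1/x^2 dx = 0.118467.
Endpoint term: (f(7) + f(41))/2 = (0.0204082 + 0.000594884)/2 = 0.0105015.
Running total after boundary: 0.128968.
Correction k=1: B_{2}/2! · (f^{(1)}(41) − f^{(1)}(7)) = 1/12 · (-2.90187e-05 − (-0.00583090)) = 0.000483490.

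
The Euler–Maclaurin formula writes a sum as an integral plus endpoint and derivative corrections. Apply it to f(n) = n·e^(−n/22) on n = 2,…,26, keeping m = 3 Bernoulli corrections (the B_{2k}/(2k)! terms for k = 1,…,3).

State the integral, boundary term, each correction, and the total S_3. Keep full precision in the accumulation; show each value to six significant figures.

∫_2^26 x·e^(−x/22) dx evaluates to 158.220.
Endpoint term: (f(2) + f(26))/2 = (1.82620 + 7.97473)/2 = 4.90047.
Integral + boundary = 163.121.
k=1: B_{2}/(2)! × [f^{(1)}(26) − f^{(1)}(2)] = 1/12 × (-0.0557674 − 0.830092) = -0.0738216.
After k=1: 163.047.
k=2: B_{4}/(4)! × [f^{(3)}(26) − f^{(3)}(2)] = −1/720 × (0.00115222 − 0.00548821) = 6.02221e-06.
After k=2: 163.047.
k=3: B_{6}/(6)! × [f^{(5)}(26) − f^{(5)}(2)] = 1/30240 × (4.99930e-06 − 1.91350e-05) = -4.67451e-10.

S_3 ≈ 163.047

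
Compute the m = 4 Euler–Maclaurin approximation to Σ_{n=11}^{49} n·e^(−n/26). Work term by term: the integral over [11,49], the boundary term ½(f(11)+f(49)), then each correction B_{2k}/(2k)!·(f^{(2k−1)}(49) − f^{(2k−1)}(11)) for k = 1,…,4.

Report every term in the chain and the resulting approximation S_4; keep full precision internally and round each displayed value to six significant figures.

S_4 ≈ 341.238

∫_11^49 x·e^(−x/26) dx evaluates to 333.957.
Boundary: ½(f(11) + f(49)) = ½(7.20531 + 7.44249) = 7.32390.
Running total after boundary: 341.281.
k=1: B_{2}/(2)! × [f^{(1)}(49) − f^{(1)}(11)] = 1/12 × (-0.134362 − 0.377901) = -0.0426886.
After k=1: 341.238.
k=2: B_{4}/(4)! × [f^{(3)}(49) − f^{(3)}(11)] = −1/720 × (0.000250611 − 0.00249698) = 3.11995e-06.
After k=2: 341.238.
k=3: B_{6}/(6)! × [f^{(5)}(49) − f^{(5)}(11)] = 1/30240 × (1.03548e-06 − 6.56055e-06) = -1.82707e-10.
After k=3: 341.238.
k=4: B_{8}/(8)! × [f^{(7)}(49) − f^{(7)}(11)] = −1/1209600 × (2.51513e-09 − 1.39458e-08) = 9.44994e-15.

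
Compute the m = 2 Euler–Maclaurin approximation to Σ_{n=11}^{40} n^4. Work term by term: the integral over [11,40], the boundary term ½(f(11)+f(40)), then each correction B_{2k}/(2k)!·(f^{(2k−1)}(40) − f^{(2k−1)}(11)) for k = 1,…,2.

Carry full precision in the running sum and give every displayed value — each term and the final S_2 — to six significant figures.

∫_11^40 x^4 dx evaluates to 2.04478e+07.
Boundary: ½(f(11) + f(40)) = ½(14641.0 + 2.56000e+06) = 1.28732e+06.
Integral + boundary = 2.17351e+07.
Order-1 term: 1/12 · (256000 − 5324.00) = 20889.7.
Partial sum through k=1: 2.17560e+07.
Order-2 term: −1/720 · (960.000 − 264.000) = -0.966667.

S_2 ≈ 2.17560e+07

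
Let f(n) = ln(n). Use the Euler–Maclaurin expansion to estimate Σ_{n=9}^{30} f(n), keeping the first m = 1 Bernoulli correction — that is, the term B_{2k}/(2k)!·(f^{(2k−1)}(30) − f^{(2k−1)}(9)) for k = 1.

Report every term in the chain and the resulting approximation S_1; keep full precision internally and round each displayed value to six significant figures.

S_1 ≈ 64.0536

The integral term ∫_9^30 ln(x) dx = 61.2609.
Boundary: ½(f(9) + f(30)) = ½(2.19722 + 3.40120) = 2.79921.
Integral + boundary = 64.0601.
k=1: B_{2}/(2)! × [f^{(1)}(30) − f^{(1)}(9)] = 1/12 × (0.0333333 − 0.111111) = -0.00648148.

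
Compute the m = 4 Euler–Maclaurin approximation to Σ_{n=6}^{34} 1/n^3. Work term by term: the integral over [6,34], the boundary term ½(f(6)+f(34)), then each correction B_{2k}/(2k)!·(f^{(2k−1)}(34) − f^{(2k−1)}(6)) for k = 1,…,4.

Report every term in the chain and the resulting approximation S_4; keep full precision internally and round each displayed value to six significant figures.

S_4 ≈ 0.0159749

Integral: ∫_6^34 1/x^3 dx = 0.0134564.
½[f(6) + f(34)] = ½[0.00462963 + 2.54427e-05] = 0.00232754.
So far: 0.0157839.
Correction k=1: B_{2}/2! · (f^{(1)}(34) − f^{(1)}(6)) = 1/12 · (-2.24494e-06 − (-0.00231481)) = 0.000192714.
Partial sum through k=1: 0.0159766.
Correction k=2: B_{4}/4! · (f^{(3)}(34) − f^{(3)}(6)) = −1/720 · (-3.88399e-08 − (-0.00128601)) = -1.78607e-06.
Partial sum through k=2: 0.0159748.
Correction k=3: B_{6}/6! · (f^{(5)}(34) − f^{(5)}(6)) = 1/30240 · (-1.41114e-09 − (-0.00150034)) = 4.96145e-08.
Partial sum through k=3: 0.0159749.
Correction k=4: B_{8}/8! · (f^{(7)}(34) − f^{(7)}(6)) = −1/1209600 · (-8.78909e-11 − (-0.00300069)) = -2.48073e-09.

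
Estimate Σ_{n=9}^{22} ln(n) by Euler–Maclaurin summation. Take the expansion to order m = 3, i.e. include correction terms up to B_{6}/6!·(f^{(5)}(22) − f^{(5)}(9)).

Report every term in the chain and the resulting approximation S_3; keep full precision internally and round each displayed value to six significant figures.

Integral: ∫_9^22 ln(x) dx = 35.2279.
Boundary: ½(f(9) + f(22)) = ½(2.19722 + 3.09104) = 2.64413.
Integral + boundary = 37.8720.
k=1: B_{2}/(2)! × [f^{(1)}(22) − f^{(1)}(9)] = 1/12 × (0.0454545 − 0.111111) = -0.00547138.
After k=1: 37.8666.
k=2: B_{4}/(4)! × [f^{(3)}(22) − f^{(3)}(9)] = −1/720 × (0.000187829 − 0.00274348) = 3.54952e-06.
After k=2: 37.8666.
k=3: B_{6}/(6)! × [f^{(5)}(22) − f^{(5)}(9)] = 1/30240 × (4.65691e-06 − 0.000406442) = -1.32865e-08.

S_3 ≈ 37.8666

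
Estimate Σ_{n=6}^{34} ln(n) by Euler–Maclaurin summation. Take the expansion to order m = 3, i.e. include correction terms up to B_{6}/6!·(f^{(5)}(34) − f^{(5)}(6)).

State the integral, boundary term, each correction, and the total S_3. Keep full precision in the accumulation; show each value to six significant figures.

S_3 ≈ 83.7933

The integral term ∫_6^34 ln(x) dx = 81.1457.
Boundary: ½(f(6) + f(34)) = ½(1.79176 + 3.52636) = 2.65906.
So far: 83.8048.
Order-1 term: 1/12 · (0.0294118 − 0.166667) = -0.0114379.
Partial sum through k=1: 83.7933.
Order-2 term: −1/720 · (5.08854e-05 − 0.00925926) = 1.27894e-05.
Partial sum through k=2: 83.7933.
Order-3 term: 1/30240 · (5.28222e-07 − 0.00308642) = -1.02047e-07.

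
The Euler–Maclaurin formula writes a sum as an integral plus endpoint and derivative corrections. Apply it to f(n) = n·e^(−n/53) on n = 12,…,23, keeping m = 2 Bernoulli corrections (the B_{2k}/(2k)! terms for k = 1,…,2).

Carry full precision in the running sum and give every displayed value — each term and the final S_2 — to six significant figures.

∫_12^23 x·e^(−x/53) dx evaluates to 137.109.
Boundary: ½(f(12) + f(23)) = ½(9.56864 + 14.9025) = 12.2356.
Integral + boundary = 149.345.
Correction k=1: B_{2}/2! · (f^{(1)}(23) − f^{(1)}(12)) = 1/12 · (0.366757 − 0.616847) = -0.0208408.
Running total after k=1: 149.324.
Correction k=2: B_{4}/4! · (f^{(3)}(23) − f^{(3)}(12)) = −1/720 · (0.000591894 − 0.000787334) = 2.71444e-07.

S_2 ≈ 149.324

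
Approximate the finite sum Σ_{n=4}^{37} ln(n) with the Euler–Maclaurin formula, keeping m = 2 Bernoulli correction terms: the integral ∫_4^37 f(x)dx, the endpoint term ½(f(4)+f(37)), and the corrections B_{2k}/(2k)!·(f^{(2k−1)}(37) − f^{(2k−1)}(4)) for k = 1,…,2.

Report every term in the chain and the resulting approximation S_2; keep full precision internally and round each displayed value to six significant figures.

Integral: ∫_4^37 ln(x) dx = 95.0588.
Endpoint term: (f(4) + f(37))/2 = (1.38629 + 3.61092)/2 = 2.49861.
So far: 97.5574.
k=1: B_{2}/(2)! × [f^{(1)}(37) − f^{(1)}(4)] = 1/12 × (0.0270270 − 0.250000) = -0.0185811.
Running total after k=1: 97.5388.
k=2: B_{4}/(4)! × [f^{(3)}(37) − f^{(3)}(4)] = −1/720 × (3.94843e-05 − 0.0312500) = 4.33479e-05.

S_2 ≈ 97.5389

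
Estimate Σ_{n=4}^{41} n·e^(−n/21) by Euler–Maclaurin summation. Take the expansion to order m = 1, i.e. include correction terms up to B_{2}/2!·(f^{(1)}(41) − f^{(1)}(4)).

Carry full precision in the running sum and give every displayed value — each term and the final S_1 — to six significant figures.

∫_4^41 x·e^(−x/21) dx evaluates to 249.147.
Endpoint term: (f(4) + f(41))/2 = (3.30626 + 5.81936)/2 = 4.56281.
Integral + boundary = 253.709.
Order-1 term: 1/12 · (-0.135177 − 0.669124) = -0.0670251.

S_1 ≈ 253.642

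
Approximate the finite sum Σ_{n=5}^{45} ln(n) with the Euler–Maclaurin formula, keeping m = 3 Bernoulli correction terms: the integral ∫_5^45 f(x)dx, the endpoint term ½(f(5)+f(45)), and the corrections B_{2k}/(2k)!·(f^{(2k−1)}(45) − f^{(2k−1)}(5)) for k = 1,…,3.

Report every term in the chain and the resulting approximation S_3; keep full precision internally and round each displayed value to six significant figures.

The integral term ∫_5^45 ln(x) dx = 123.253.
½[f(5) + f(45)] = ½[1.60944 + 3.80666] = 2.70805.
Integral + boundary = 125.961.
Order-1 term: 1/12 · (0.0222222 − 0.200000) = -0.0148148.
Running total after k=1: 125.946.
Order-2 term: −1/720 · (2.19479e-05 − 0.0160000) = 2.21917e-05.
Running total after k=2: 125.946.
Order-3 term: 1/30240 · (1.30061e-07 − 0.00768000) = -2.53964e-07.

S_3 ≈ 125.946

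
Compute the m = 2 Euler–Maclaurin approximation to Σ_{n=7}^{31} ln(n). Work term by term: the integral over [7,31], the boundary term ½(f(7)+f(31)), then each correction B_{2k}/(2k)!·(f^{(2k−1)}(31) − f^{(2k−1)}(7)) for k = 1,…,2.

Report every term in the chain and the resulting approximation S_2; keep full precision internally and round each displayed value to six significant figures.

Integral: ∫_7^31 ln(x) dx = 68.8322.
Endpoint term: (f(7) + f(31))/2 = (1.94591 + 3.43399)/2 = 2.68995.
Running total after boundary: 71.5222.
Order-1 term: 1/12 · (0.0322581 − 0.142857) = -0.00921659.
Running total after k=1: 71.5130.
Order-2 term: −1/720 · (6.71344e-05 − 0.00583090) = 8.00524e-06.

S_2 ≈ 71.5130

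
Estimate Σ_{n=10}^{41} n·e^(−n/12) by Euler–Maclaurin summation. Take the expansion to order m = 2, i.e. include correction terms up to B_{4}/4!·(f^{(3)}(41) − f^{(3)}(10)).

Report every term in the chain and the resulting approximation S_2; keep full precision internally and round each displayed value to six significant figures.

∫_10^41 x·e^(−x/12) dx evaluates to 93.8594.
½[f(10) + f(41)] = ½[4.34598 + 1.34569] = 2.84584.
Integral + boundary = 96.7052.
Order-1 term: 1/12 · (-0.0793190 − 0.0724330) = -0.0126460.
After k=1: 96.6925.
Order-2 term: −1/720 · (-9.49701e-05 − 0.00653909) = 9.21398e-06.

S_2 ≈ 96.6926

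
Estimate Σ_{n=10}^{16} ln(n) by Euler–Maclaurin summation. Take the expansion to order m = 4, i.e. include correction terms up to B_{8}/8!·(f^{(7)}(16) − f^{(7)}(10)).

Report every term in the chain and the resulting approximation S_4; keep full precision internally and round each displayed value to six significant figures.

S_4 ≈ 17.8700

Integral: ∫_10^16 ln(x) dx = 15.3356.
½[f(10) + f(16)] = ½[2.30259 + 2.77259] = 2.53759.
Running total after boundary: 17.8732.
Correction k=1: B_{2}/2! · (f^{(1)}(16) − f^{(1)}(10)) = 1/12 · (0.0625000 − 0.100000) = -0.00312500.
Partial sum through k=1: 17.8700.
Correction k=2: B_{4}/4! · (f^{(3)}(16) − f^{(3)}(10)) = −1/720 · (0.000488281 − 0.00200000) = 2.09961e-06.
Partial sum through k=2: 17.8700.
Correction k=3: B_{6}/6! · (f^{(5)}(16) − f^{(5)}(10)) = 1/30240 · (2.28882e-05 − 0.000240000) = -7.17962e-09.
Partial sum through k=3: 17.8700.
Correction k=4: B_{8}/8! · (f^{(7)}(16) − f^{(7)}(10)) = −1/1209600 · (2.68221e-06 − 7.20000e-05) = 5.73064e-11.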